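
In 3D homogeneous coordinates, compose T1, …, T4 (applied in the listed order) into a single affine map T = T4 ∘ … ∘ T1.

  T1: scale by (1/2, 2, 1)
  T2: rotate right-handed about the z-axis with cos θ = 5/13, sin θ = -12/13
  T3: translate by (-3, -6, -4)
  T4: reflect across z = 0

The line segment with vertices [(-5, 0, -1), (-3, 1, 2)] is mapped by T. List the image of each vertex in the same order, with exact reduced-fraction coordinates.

T1 scale by (1/2, 2, 1): (-5, 0, -1) → (-5/2, 0, -1); (-3, 1, 2) → (-3/2, 2, 2)
T2 rotate right-handed about the z-axis with cos θ = 5/13, sin θ = -12/13: (-5/2, 0, -1) → (-25/26, 30/13, -1); (-3/2, 2, 2) → (33/26, 28/13, 2)
T3 translate by (-3, -6, -4): (-25/26, 30/13, -1) → (-103/26, -48/13, -5); (33/26, 28/13, 2) → (-45/26, -50/13, -2)
T4 reflect across z = 0: (-103/26, -48/13, -5) → (-103/26, -48/13, 5); (-45/26, -50/13, -2) → (-45/26, -50/13, 2)

image vertices: (-103/26, -48/13, 5), (-45/26, -50/13, 2)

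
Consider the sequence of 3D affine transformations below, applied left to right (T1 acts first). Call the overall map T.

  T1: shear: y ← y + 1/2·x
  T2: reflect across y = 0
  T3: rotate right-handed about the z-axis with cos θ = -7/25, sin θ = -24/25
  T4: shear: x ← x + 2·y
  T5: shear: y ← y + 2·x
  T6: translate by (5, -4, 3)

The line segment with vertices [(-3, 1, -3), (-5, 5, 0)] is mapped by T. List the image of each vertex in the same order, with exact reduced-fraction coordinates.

T1 shear: y ← y + 1/2·x: (-3, 1, -3) → (-3, -1/2, -3); (-5, 5, 0) → (-5, 5/2, 0)
T2 reflect across y = 0: (-3, -1/2, -3) → (-3, 1/2, -3); (-5, 5/2, 0) → (-5, -5/2, 0)
T3 rotate right-handed about the z-axis with cos θ = -7/25, sin θ = -24/25: (-3, 1/2, -3) → (33/25, 137/50, -3); (-5, -5/2, 0) → (-1, 11/2, 0)
T4 shear: x ← x + 2·y: (33/25, 137/50, -3) → (34/5, 137/50, -3); (-1, 11/2, 0) → (10, 11/2, 0)
T5 shear: y ← y + 2·x: (34/5, 137/50, -3) → (34/5, 817/50, -3); (10, 11/2, 0) → (10, 51/2, 0)
T6 translate by (5, -4, 3): (34/5, 817/50, -3) → (59/5, 617/50, 0); (10, 51/2, 0) → (15, 43/2, 3)

image vertices: (59/5, 617/50, 0), (15, 43/2, 3)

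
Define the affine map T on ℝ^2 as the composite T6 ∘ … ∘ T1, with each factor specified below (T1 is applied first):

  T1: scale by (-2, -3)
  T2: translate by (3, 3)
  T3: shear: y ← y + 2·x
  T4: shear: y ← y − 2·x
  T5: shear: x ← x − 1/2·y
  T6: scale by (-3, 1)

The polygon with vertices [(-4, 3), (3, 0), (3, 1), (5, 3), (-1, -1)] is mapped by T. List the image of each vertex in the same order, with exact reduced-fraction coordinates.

T1 scale by (-2, -3): (-4, 3) → (8, -9); (3, 0) → (-6, 0); (3, 1) → (-6, -3); (5, 3) → (-10, -9); (-1, -1) → (2, 3)
T2 translate by (3, 3): (8, -9) → (11, -6); (-6, 0) → (-3, 3); (-6, -3) → (-3, 0); (-10, -9) → (-7, -6); (2, 3) → (5, 6)
T3 shear: y ← y + 2·x: (11, -6) → (11, 16); (-3, 3) → (-3, -3); (-3, 0) → (-3, -6); (-7, -6) → (-7, -20); (5, 6) → (5, 16)
T4 shear: y ← y − 2·x: (11, 16) → (11, -6); (-3, -3) → (-3, 3); (-3, -6) → (-3, 0); (-7, -20) → (-7, -6); (5, 16) → (5, 6)
T5 shear: x ← x − 1/2·y: (11, -6) → (14, -6); (-3, 3) → (-9/2, 3); (-3, 0) → (-3, 0); (-7, -6) → (-4, -6); (5, 6) → (2, 6)
T6 scale by (-3, 1): (14, -6) → (-42, -6); (-9/2, 3) → (27/2, 3); (-3, 0) → (9, 0); (-4, -6) → (12, -6); (2, 6) → (-6, 6)

image vertices: (-42, -6), (27/2, 3), (9, 0), (12, -6), (-6, 6)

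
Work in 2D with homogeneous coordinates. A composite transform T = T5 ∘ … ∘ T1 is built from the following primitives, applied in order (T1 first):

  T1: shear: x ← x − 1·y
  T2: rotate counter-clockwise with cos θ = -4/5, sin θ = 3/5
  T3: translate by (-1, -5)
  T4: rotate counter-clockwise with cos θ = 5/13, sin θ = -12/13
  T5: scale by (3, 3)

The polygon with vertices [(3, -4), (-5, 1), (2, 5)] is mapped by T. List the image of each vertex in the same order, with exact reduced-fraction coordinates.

image vertices: (9/5, 72/5), (-1452/65, -1281/65), (-2064/65, -522/65)

T1 shear: x ← x − 1·y: (3, -4) → (7, -4); (-5, 1) → (-6, 1); (2, 5) → (-3, 5)
T2 rotate counter-clockwise with cos θ = -4/5, sin θ = 3/5: (7, -4) → (-16/5, 37/5); (-6, 1) → (21/5, -22/5); (-3, 5) → (-3/5, -29/5)
T3 translate by (-1, -5): (-16/5, 37/5) → (-21/5, 12/5); (21/5, -22/5) → (16/5, -47/5); (-3/5, -29/5) → (-8/5, -54/5)
T4 rotate counter-clockwise with cos θ = 5/13, sin θ = -12/13: (-21/5, 12/5) → (3/5, 24/5); (16/5, -47/5) → (-484/65, -427/65); (-8/5, -54/5) → (-688/65, -174/65)
T5 scale by (3, 3): (3/5, 24/5) → (9/5, 72/5); (-484/65, -427/65) → (-1452/65, -1281/65); (-688/65, -174/65) → (-2064/65, -522/65)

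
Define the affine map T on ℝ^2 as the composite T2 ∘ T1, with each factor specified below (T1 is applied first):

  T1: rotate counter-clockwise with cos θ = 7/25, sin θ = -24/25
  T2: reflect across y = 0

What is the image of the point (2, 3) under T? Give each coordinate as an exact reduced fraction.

T1 rotate counter-clockwise with cos θ = 7/25, sin θ = -24/25: (2, 3) → (86/25, -27/25)
T2 reflect across y = 0: (86/25, -27/25) → (86/25, 27/25)

T(p) = (86/25, 27/25)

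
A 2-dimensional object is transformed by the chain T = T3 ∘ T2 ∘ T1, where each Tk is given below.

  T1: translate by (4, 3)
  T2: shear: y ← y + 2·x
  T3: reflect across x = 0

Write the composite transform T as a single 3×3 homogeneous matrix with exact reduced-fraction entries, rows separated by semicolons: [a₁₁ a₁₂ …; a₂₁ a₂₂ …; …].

T = [-1 0 -4; 2 1 11; 0 0 1]

T1 = [1 0 4; 0 1 3; 0 0 1]
T2·T1 = [1 0 4; 2 1 11; 0 0 1]
T3·…·T1 = [-1 0 -4; 2 1 11; 0 0 1]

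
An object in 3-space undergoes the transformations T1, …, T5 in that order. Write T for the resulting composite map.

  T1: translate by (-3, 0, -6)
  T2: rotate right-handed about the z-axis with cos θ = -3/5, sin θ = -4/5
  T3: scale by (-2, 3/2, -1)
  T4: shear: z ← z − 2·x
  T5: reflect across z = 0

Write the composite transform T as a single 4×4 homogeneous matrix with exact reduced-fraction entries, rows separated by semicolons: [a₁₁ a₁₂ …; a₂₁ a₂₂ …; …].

T = [6/5 -8/5 0 -18/5; -6/5 -9/10 0 18/5; 12/5 -16/5 1 -66/5; 0 0 0 1]

T1 = [1 0 0 -3; 0 1 0 0; 0 0 1 -6; 0 0 0 1]
T2·T1 = [-3/5 4/5 0 9/5; -4/5 -3/5 0 12/5; 0 0 1 -6; 0 0 0 1]
T3·…·T1 = [6/5 -8/5 0 -18/5; -6/5 -9/10 0 18/5; 0 0 -1 6; 0 0 0 1]
T4·…·T1 = [6/5 -8/5 0 -18/5; -6/5 -9/10 0 18/5; -12/5 16/5 -1 66/5; 0 0 0 1]
T5·…·T1 = [6/5 -8/5 0 -18/5; -6/5 -9/10 0 18/5; 12/5 -16/5 1 -66/5; 0 0 0 1]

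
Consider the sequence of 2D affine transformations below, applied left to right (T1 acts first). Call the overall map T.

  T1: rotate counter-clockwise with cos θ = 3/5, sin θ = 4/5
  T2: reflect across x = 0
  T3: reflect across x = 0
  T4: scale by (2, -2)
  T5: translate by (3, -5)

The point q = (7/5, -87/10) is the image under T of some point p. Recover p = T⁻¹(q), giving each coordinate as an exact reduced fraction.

p = (1, 7/4)

T1 = [3/5 -4/5 0; 4/5 3/5 0; 0 0 1]
T2·T1 = [-3/5 4/5 0; 4/5 3/5 0; 0 0 1]
T3·…·T1 = [3/5 -4/5 0; 4/5 3/5 0; 0 0 1]
T4·…·T1 = [6/5 -8/5 0; -8/5 -6/5 0; 0 0 1]
T5·…·T1 = [6/5 -8/5 3; -8/5 -6/5 -5; 0 0 1]
det M = -4; M⁻¹ = [3/10 -2/5 -29/10; -2/5 -3/10 -3/10; 0 0 1]
M⁻¹ · (7/5, -87/10)ᵀ = (1, 7/4)ᵀ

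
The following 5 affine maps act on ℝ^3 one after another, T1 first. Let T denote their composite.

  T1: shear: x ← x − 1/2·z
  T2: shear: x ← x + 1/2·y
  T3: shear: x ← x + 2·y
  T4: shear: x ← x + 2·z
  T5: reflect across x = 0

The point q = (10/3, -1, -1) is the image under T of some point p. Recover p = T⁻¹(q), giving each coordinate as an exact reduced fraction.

T1 = [1 0 -1/2 0; 0 1 0 0; 0 0 1 0; 0 0 0 1]
T2·T1 = [1 1/2 -1/2 0; 0 1 0 0; 0 0 1 0; 0 0 0 1]
T3·…·T1 = [1 5/2 -1/2 0; 0 1 0 0; 0 0 1 0; 0 0 0 1]
T4·…·T1 = [1 5/2 3/2 0; 0 1 0 0; 0 0 1 0; 0 0 0 1]
T5·…·T1 = [-1 -5/2 -3/2 0; 0 1 0 0; 0 0 1 0; 0 0 0 1]
det M = -1; M⁻¹ = [-1 -5/2 -3/2 0; 0 1 0 0; 0 0 1 0; 0 0 0 1]
M⁻¹ · (10/3, -1, -1)ᵀ = (2/3, -1, -1)ᵀ

p = (2/3, -1, -1)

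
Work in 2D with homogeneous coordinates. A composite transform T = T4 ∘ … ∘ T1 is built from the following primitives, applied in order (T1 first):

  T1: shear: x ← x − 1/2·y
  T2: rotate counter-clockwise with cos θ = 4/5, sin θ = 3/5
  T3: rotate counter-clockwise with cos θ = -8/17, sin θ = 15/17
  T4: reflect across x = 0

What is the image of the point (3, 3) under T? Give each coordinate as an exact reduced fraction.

T1 shear: x ← x − 1/2·y: (3, 3) → (3/2, 3)
T2 rotate counter-clockwise with cos θ = 4/5, sin θ = 3/5: (3/2, 3) → (-3/5, 33/10)
T3 rotate counter-clockwise with cos θ = -8/17, sin θ = 15/17: (-3/5, 33/10) → (-447/170, -177/85)
T4 reflect across x = 0: (-447/170, -177/85) → (447/170, -177/85)

T(p) = (447/170, -177/85)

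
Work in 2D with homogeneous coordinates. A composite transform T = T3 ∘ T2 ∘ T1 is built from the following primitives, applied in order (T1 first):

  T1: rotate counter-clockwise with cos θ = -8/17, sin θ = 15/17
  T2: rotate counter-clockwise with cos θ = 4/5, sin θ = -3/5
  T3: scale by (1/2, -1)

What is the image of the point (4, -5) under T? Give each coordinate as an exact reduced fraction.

T(p) = (236/85, -271/85)

T1 rotate counter-clockwise with cos θ = -8/17, sin θ = 15/17: (4, -5) → (43/17, 100/17)
T2 rotate counter-clockwise with cos θ = 4/5, sin θ = -3/5: (43/17, 100/17) → (472/85, 271/85)
T3 scale by (1/2, -1): (472/85, 271/85) → (236/85, -271/85)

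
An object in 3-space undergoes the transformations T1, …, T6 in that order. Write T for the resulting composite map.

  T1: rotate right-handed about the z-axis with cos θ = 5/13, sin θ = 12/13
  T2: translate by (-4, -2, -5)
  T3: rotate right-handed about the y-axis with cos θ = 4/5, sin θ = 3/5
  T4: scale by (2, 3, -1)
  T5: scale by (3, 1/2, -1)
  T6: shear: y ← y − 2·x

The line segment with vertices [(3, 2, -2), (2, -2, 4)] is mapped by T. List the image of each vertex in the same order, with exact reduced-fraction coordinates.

T1 rotate right-handed about the z-axis with cos θ = 5/13, sin θ = 12/13: (3, 2, -2) → (-9/13, 46/13, -2); (2, -2, 4) → (34/13, 14/13, 4)
T2 translate by (-4, -2, -5): (-9/13, 46/13, -2) → (-61/13, 20/13, -7); (34/13, 14/13, 4) → (-18/13, -12/13, -1)
T3 rotate right-handed about the y-axis with cos θ = 4/5, sin θ = 3/5: (-61/13, 20/13, -7) → (-517/65, 20/13, -181/65); (-18/13, -12/13, -1) → (-111/65, -12/13, 2/65)
T4 scale by (2, 3, -1): (-517/65, 20/13, -181/65) → (-1034/65, 60/13, 181/65); (-111/65, -12/13, 2/65) → (-222/65, -36/13, -2/65)
T5 scale by (3, 1/2, -1): (-1034/65, 60/13, 181/65) → (-3102/65, 30/13, -181/65); (-222/65, -36/13, -2/65) → (-666/65, -18/13, 2/65)
T6 shear: y ← y − 2·x: (-3102/65, 30/13, -181/65) → (-3102/65, 6354/65, -181/65); (-666/65, -18/13, 2/65) → (-666/65, 1242/65, 2/65)

image vertices: (-3102/65, 6354/65, -181/65), (-666/65, 1242/65, 2/65)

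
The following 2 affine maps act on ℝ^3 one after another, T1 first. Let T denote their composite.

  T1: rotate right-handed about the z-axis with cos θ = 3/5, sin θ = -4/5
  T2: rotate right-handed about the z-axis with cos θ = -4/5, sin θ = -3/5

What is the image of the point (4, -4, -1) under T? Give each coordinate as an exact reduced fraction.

T1 rotate right-handed about the z-axis with cos θ = 3/5, sin θ = -4/5: (4, -4, -1) → (-4/5, -28/5, -1)
T2 rotate right-handed about the z-axis with cos θ = -4/5, sin θ = -3/5: (-4/5, -28/5, -1) → (-68/25, 124/25, -1)

T(p) = (-68/25, 124/25, -1)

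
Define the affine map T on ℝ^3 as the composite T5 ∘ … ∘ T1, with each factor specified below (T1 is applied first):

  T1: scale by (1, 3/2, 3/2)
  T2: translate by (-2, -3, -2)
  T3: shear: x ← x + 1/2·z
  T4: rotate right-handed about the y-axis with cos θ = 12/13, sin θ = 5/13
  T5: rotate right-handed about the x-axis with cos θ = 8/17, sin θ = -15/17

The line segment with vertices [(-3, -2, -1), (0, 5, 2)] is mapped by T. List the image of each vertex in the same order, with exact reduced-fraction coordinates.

image vertices: (-197/26, -2991/884, 1104/221), (-1, 117/34, -111/34)

T1 scale by (1, 3/2, 3/2): (-3, -2, -1) → (-3, -3, -3/2); (0, 5, 2) → (0, 15/2, 3)
T2 translate by (-2, -3, -2): (-3, -3, -3/2) → (-5, -6, -7/2); (0, 15/2, 3) → (-2, 9/2, 1)
T3 shear: x ← x + 1/2·z: (-5, -6, -7/2) → (-27/4, -6, -7/2); (-2, 9/2, 1) → (-3/2, 9/2, 1)
T4 rotate right-handed about the y-axis with cos θ = 12/13, sin θ = 5/13: (-27/4, -6, -7/2) → (-197/26, -6, -33/52); (-3/2, 9/2, 1) → (-1, 9/2, 3/2)
T5 rotate right-handed about the x-axis with cos θ = 8/17, sin θ = -15/17: (-197/26, -6, -33/52) → (-197/26, -2991/884, 1104/221); (-1, 9/2, 3/2) → (-1, 117/34, -111/34)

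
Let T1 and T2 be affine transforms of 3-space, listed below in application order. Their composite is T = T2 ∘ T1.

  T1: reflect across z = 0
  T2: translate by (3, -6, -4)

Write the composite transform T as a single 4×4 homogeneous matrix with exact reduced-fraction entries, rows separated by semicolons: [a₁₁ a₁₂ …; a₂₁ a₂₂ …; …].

T = [1 0 0 3; 0 1 0 -6; 0 0 -1 -4; 0 0 0 1]

T1 = [1 0 0 0; 0 1 0 0; 0 0 -1 0; 0 0 0 1]
T2·T1 = [1 0 0 3; 0 1 0 -6; 0 0 -1 -4; 0 0 0 1]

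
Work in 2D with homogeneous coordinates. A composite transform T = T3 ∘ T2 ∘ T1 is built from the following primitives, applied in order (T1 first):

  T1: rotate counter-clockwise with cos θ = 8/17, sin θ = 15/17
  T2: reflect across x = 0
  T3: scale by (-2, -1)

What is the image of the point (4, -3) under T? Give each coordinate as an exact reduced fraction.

T(p) = (154/17, -36/17)

T1 rotate counter-clockwise with cos θ = 8/17, sin θ = 15/17: (4, -3) → (77/17, 36/17)
T2 reflect across x = 0: (77/17, 36/17) → (-77/17, 36/17)
T3 scale by (-2, -1): (-77/17, 36/17) → (154/17, -36/17)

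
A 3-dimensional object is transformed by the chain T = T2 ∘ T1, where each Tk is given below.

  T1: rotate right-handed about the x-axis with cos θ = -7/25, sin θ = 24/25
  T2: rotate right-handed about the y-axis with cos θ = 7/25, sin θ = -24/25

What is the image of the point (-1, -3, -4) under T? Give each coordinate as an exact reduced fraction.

T(p) = (881/625, 117/25, -908/625)

T1 rotate right-handed about the x-axis with cos θ = -7/25, sin θ = 24/25: (-1, -3, -4) → (-1, 117/25, -44/25)
T2 rotate right-handed about the y-axis with cos θ = 7/25, sin θ = -24/25: (-1, 117/25, -44/25) → (881/625, 117/25, -908/625)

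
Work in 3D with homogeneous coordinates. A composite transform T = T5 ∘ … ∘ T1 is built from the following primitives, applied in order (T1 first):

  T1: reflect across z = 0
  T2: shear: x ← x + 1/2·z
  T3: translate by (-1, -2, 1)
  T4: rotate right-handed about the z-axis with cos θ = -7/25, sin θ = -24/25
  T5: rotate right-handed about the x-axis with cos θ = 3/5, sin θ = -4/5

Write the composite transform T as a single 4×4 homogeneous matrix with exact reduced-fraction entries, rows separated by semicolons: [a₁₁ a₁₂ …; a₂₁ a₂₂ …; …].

T = [-7/25 24/25 7/50 -41/25; -72/125 -21/125 -64/125 214/125; 96/125 28/125 -123/125 -77/125; 0 0 0 1]

T1 = [1 0 0 0; 0 1 0 0; 0 0 -1 0; 0 0 0 1]
T2·T1 = [1 0 -1/2 0; 0 1 0 0; 0 0 -1 0; 0 0 0 1]
T3·…·T1 = [1 0 -1/2 -1; 0 1 0 -2; 0 0 -1 1; 0 0 0 1]
T4·…·T1 = [-7/25 24/25 7/50 -41/25; -24/25 -7/25 12/25 38/25; 0 0 -1 1; 0 0 0 1]
T5·…·T1 = [-7/25 24/25 7/50 -41/25; -72/125 -21/125 -64/125 214/125; 96/125 28/125 -123/125 -77/125; 0 0 0 1]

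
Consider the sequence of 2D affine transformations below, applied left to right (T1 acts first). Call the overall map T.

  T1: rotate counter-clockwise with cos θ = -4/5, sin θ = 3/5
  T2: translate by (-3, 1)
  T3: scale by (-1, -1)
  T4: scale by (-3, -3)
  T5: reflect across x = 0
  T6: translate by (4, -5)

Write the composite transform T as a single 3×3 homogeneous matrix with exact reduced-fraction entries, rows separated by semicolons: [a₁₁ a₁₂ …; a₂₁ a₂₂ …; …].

T = [12/5 9/5 13; 9/5 -12/5 -2; 0 0 1]

T1 = [-4/5 -3/5 0; 3/5 -4/5 0; 0 0 1]
T2·T1 = [-4/5 -3/5 -3; 3/5 -4/5 1; 0 0 1]
T3·…·T1 = [4/5 3/5 3; -3/5 4/5 -1; 0 0 1]
T4·…·T1 = [-12/5 -9/5 -9; 9/5 -12/5 3; 0 0 1]
T5·…·T1 = [12/5 9/5 9; 9/5 -12/5 3; 0 0 1]
T6·…·T1 = [12/5 9/5 13; 9/5 -12/5 -2; 0 0 1]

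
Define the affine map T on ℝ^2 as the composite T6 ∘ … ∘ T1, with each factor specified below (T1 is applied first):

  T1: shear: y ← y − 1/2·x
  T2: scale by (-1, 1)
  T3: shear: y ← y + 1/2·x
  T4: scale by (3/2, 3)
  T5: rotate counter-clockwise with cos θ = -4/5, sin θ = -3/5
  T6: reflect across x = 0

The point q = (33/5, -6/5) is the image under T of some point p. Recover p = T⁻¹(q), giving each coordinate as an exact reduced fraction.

p = (-4, -5)

T1 = [1 0 0; -1/2 1 0; 0 0 1]
T2·T1 = [-1 0 0; -1/2 1 0; 0 0 1]
T3·…·T1 = [-1 0 0; -1 1 0; 0 0 1]
T4·…·T1 = [-3/2 0 0; -3 3 0; 0 0 1]
T5·…·T1 = [-3/5 9/5 0; 33/10 -12/5 0; 0 0 1]
T6·…·T1 = [3/5 -9/5 0; 33/10 -12/5 0; 0 0 1]
det M = 9/2; M⁻¹ = [-8/15 2/5 0; -11/15 2/15 0; 0 0 1]
M⁻¹ · (33/5, -6/5)ᵀ = (-4, -5)ᵀ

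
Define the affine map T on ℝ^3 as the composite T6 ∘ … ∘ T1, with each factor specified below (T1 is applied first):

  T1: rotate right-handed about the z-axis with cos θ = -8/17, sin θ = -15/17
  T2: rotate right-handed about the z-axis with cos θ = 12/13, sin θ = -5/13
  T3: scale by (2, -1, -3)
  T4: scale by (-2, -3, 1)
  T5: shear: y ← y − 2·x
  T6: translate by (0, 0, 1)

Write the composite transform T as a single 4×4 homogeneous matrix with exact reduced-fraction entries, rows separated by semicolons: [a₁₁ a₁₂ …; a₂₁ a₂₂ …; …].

T = [684/221 -560/221 0 0; -1788/221 607/221 0 0; 0 0 -3 1; 0 0 0 1]

T1 = [-8/17 15/17 0 0; -15/17 -8/17 0 0; 0 0 1 0; 0 0 0 1]
T2·T1 = [-171/221 140/221 0 0; -140/221 -171/221 0 0; 0 0 1 0; 0 0 0 1]
T3·…·T1 = [-342/221 280/221 0 0; 140/221 171/221 0 0; 0 0 -3 0; 0 0 0 1]
T4·…·T1 = [684/221 -560/221 0 0; -420/221 -513/221 0 0; 0 0 -3 0; 0 0 0 1]
T5·…·T1 = [684/221 -560/221 0 0; -1788/221 607/221 0 0; 0 0 -3 0; 0 0 0 1]
T6·…·T1 = [684/221 -560/221 0 0; -1788/221 607/221 0 0; 0 0 -3 1; 0 0 0 1]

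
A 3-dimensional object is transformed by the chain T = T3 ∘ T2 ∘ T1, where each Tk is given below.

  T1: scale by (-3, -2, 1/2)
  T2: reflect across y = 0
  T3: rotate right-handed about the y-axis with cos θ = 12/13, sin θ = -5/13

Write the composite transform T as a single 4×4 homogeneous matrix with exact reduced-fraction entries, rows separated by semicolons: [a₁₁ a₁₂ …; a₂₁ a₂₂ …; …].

T = [-36/13 0 -5/26 0; 0 2 0 0; -15/13 0 6/13 0; 0 0 0 1]

T1 = [-3 0 0 0; 0 -2 0 0; 0 0 1/2 0; 0 0 0 1]
T2·T1 = [-3 0 0 0; 0 2 0 0; 0 0 1/2 0; 0 0 0 1]
T3·…·T1 = [-36/13 0 -5/26 0; 0 2 0 0; -15/13 0 6/13 0; 0 0 0 1]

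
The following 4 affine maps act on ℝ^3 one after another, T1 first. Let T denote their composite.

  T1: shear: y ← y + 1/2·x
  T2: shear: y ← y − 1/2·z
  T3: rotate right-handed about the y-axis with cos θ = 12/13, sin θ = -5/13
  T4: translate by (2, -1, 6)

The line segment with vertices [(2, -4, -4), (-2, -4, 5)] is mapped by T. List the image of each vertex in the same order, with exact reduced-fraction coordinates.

T1 shear: y ← y + 1/2·x: (2, -4, -4) → (2, -3, -4); (-2, -4, 5) → (-2, -5, 5)
T2 shear: y ← y − 1/2·z: (2, -3, -4) → (2, -1, -4); (-2, -5, 5) → (-2, -15/2, 5)
T3 rotate right-handed about the y-axis with cos θ = 12/13, sin θ = -5/13: (2, -1, -4) → (44/13, -1, -38/13); (-2, -15/2, 5) → (-49/13, -15/2, 50/13)
T4 translate by (2, -1, 6): (44/13, -1, -38/13) → (70/13, -2, 40/13); (-49/13, -15/2, 50/13) → (-23/13, -17/2, 128/13)

image vertices: (70/13, -2, 40/13), (-23/13, -17/2, 128/13)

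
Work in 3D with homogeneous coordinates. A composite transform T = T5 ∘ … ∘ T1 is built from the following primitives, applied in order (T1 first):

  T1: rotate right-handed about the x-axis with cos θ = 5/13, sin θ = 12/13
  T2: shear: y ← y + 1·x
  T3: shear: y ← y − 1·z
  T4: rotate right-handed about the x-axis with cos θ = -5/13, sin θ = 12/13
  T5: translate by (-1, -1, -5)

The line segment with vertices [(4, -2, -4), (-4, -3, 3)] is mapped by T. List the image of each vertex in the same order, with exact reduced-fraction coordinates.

image vertices: (3, -311/169, 983/169), (-5, 493/169, -1724/169)

T1 rotate right-handed about the x-axis with cos θ = 5/13, sin θ = 12/13: (4, -2, -4) → (4, 38/13, -44/13); (-4, -3, 3) → (-4, -51/13, -21/13)
T2 shear: y ← y + 1·x: (4, 38/13, -44/13) → (4, 90/13, -44/13); (-4, -51/13, -21/13) → (-4, -103/13, -21/13)
T3 shear: y ← y − 1·z: (4, 90/13, -44/13) → (4, 134/13, -44/13); (-4, -103/13, -21/13) → (-4, -82/13, -21/13)
T4 rotate right-handed about the x-axis with cos θ = -5/13, sin θ = 12/13: (4, 134/13, -44/13) → (4, -142/169, 1828/169); (-4, -82/13, -21/13) → (-4, 662/169, -879/169)
T5 translate by (-1, -1, -5): (4, -142/169, 1828/169) → (3, -311/169, 983/169); (-4, 662/169, -879/169) → (-5, 493/169, -1724/169)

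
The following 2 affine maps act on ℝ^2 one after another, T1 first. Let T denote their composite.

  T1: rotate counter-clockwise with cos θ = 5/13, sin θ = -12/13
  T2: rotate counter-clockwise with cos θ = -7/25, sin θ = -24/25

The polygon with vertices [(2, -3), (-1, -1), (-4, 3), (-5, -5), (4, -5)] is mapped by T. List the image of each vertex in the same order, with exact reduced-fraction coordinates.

image vertices: (-58/25, 69/25), (287/325, 359/325), (56/13, -33/13), (287/65, 359/65), (-1472/325, 1471/325)

T1 rotate counter-clockwise with cos θ = 5/13, sin θ = -12/13: (2, -3) → (-2, -3); (-1, -1) → (-17/13, 7/13); (-4, 3) → (16/13, 63/13); (-5, -5) → (-85/13, 35/13); (4, -5) → (-40/13, -73/13)
T2 rotate counter-clockwise with cos θ = -7/25, sin θ = -24/25: (-2, -3) → (-58/25, 69/25); (-17/13, 7/13) → (287/325, 359/325); (16/13, 63/13) → (56/13, -33/13); (-85/13, 35/13) → (287/65, 359/65); (-40/13, -73/13) → (-1472/325, 1471/325)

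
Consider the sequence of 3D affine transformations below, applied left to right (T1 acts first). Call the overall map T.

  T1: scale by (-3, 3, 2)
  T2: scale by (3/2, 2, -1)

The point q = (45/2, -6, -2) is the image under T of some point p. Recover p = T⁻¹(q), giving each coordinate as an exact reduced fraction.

T1 = [-3 0 0 0; 0 3 0 0; 0 0 2 0; 0 0 0 1]
T2·T1 = [-9/2 0 0 0; 0 6 0 0; 0 0 -2 0; 0 0 0 1]
det M = 54; M⁻¹ = [-2/9 0 0 0; 0 1/6 0 0; 0 0 -1/2 0; 0 0 0 1]
M⁻¹ · (45/2, -6, -2)ᵀ = (-5, -1, 1)ᵀ

p = (-5, -1, 1)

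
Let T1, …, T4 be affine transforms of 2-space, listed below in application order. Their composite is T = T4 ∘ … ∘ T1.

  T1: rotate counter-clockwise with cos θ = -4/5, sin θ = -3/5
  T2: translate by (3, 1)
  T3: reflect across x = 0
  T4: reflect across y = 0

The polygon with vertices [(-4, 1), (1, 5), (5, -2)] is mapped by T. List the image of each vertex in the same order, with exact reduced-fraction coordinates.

T1 rotate counter-clockwise with cos θ = -4/5, sin θ = -3/5: (-4, 1) → (19/5, 8/5); (1, 5) → (11/5, -23/5); (5, -2) → (-26/5, -7/5)
T2 translate by (3, 1): (19/5, 8/5) → (34/5, 13/5); (11/5, -23/5) → (26/5, -18/5); (-26/5, -7/5) → (-11/5, -2/5)
T3 reflect across x = 0: (34/5, 13/5) → (-34/5, 13/5); (26/5, -18/5) → (-26/5, -18/5); (-11/5, -2/5) → (11/5, -2/5)
T4 reflect across y = 0: (-34/5, 13/5) → (-34/5, -13/5); (-26/5, -18/5) → (-26/5, 18/5); (11/5, -2/5) → (11/5, 2/5)

image vertices: (-34/5, -13/5), (-26/5, 18/5), (11/5, 2/5)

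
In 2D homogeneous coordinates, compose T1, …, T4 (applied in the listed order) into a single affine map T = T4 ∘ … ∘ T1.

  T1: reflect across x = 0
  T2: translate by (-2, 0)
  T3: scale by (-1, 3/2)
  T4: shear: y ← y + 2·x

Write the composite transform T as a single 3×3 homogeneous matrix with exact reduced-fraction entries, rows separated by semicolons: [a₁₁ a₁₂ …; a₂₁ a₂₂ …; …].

T1 = [-1 0 0; 0 1 0; 0 0 1]
T2·T1 = [-1 0 -2; 0 1 0; 0 0 1]
T3·…·T1 = [1 0 2; 0 3/2 0; 0 0 1]
T4·…·T1 = [1 0 2; 2 3/2 4; 0 0 1]

T = [1 0 2; 2 3/2 4; 0 0 1]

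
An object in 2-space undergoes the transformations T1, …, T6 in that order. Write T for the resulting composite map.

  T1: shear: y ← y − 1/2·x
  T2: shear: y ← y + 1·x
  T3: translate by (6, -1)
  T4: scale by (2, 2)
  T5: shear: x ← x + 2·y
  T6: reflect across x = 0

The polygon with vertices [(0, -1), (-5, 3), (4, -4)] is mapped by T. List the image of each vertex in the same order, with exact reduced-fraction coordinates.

image vertices: (-4, -4), (0, -1), (-8, -6)

T1 shear: y ← y − 1/2·x: (0, -1) → (0, -1); (-5, 3) → (-5, 11/2); (4, -4) → (4, -6)
T2 shear: y ← y + 1·x: (0, -1) → (0, -1); (-5, 11/2) → (-5, 1/2); (4, -6) → (4, -2)
T3 translate by (6, -1): (0, -1) → (6, -2); (-5, 1/2) → (1, -1/2); (4, -2) → (10, -3)
T4 scale by (2, 2): (6, -2) → (12, -4); (1, -1/2) → (2, -1); (10, -3) → (20, -6)
T5 shear: x ← x + 2·y: (12, -4) → (4, -4); (2, -1) → (0, -1); (20, -6) → (8, -6)
T6 reflect across x = 0: (4, -4) → (-4, -4); (0, -1) → (0, -1); (8, -6) → (-8, -6)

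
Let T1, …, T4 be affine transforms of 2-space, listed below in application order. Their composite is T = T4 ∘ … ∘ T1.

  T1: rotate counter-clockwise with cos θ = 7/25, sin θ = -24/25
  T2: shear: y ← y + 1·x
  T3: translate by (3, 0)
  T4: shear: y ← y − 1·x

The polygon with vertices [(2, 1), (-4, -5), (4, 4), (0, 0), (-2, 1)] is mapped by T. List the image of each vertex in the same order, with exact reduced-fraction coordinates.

image vertices: (113/25, -116/25), (-73/25, -14/25), (199/25, -143/25), (3, -3), (17/5, -4/5)

T1 rotate counter-clockwise with cos θ = 7/25, sin θ = -24/25: (2, 1) → (38/25, -41/25); (-4, -5) → (-148/25, 61/25); (4, 4) → (124/25, -68/25); (0, 0) → (0, 0); (-2, 1) → (2/5, 11/5)
T2 shear: y ← y + 1·x: (38/25, -41/25) → (38/25, -3/25); (-148/25, 61/25) → (-148/25, -87/25); (124/25, -68/25) → (124/25, 56/25); (0, 0) → (0, 0); (2/5, 11/5) → (2/5, 13/5)
T3 translate by (3, 0): (38/25, -3/25) → (113/25, -3/25); (-148/25, -87/25) → (-73/25, -87/25); (124/25, 56/25) → (199/25, 56/25); (0, 0) → (3, 0); (2/5, 13/5) → (17/5, 13/5)
T4 shear: y ← y − 1·x: (113/25, -3/25) → (113/25, -116/25); (-73/25, -87/25) → (-73/25, -14/25); (199/25, 56/25) → (199/25, -143/25); (3, 0) → (3, -3); (17/5, 13/5) → (17/5, -4/5)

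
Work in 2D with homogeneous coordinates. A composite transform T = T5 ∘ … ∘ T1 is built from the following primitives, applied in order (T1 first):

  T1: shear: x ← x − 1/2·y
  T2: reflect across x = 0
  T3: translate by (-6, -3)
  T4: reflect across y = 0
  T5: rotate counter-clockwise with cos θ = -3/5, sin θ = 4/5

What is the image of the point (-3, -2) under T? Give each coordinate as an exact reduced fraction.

T1 shear: x ← x − 1/2·y: (-3, -2) → (-2, -2)
T2 reflect across x = 0: (-2, -2) → (2, -2)
T3 translate by (-6, -3): (2, -2) → (-4, -5)
T4 reflect across y = 0: (-4, -5) → (-4, 5)
T5 rotate counter-clockwise with cos θ = -3/5, sin θ = 4/5: (-4, 5) → (-8/5, -31/5)

T(p) = (-8/5, -31/5)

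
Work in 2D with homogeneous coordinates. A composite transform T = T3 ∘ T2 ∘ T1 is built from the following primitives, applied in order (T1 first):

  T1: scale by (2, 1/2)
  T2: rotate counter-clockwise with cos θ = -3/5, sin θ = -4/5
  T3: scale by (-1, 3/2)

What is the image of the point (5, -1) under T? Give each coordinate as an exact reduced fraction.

T(p) = (32/5, -231/20)

T1 scale by (2, 1/2): (5, -1) → (10, -1/2)
T2 rotate counter-clockwise with cos θ = -3/5, sin θ = -4/5: (10, -1/2) → (-32/5, -77/10)
T3 scale by (-1, 3/2): (-32/5, -77/10) → (32/5, -231/20)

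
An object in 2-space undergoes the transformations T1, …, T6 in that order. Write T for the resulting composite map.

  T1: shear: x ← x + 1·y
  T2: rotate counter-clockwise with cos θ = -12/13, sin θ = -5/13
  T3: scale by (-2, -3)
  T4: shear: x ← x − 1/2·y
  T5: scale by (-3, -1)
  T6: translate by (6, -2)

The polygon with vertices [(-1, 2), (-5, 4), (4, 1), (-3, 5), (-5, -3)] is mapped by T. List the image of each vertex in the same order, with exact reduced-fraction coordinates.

T1 shear: x ← x + 1·y: (-1, 2) → (1, 2); (-5, 4) → (-1, 4); (4, 1) → (5, 1); (-3, 5) → (2, 5); (-5, -3) → (-8, -3)
T2 rotate counter-clockwise with cos θ = -12/13, sin θ = -5/13: (1, 2) → (-2/13, -29/13); (-1, 4) → (32/13, -43/13); (5, 1) → (-55/13, -37/13); (2, 5) → (1/13, -70/13); (-8, -3) → (81/13, 76/13)
T3 scale by (-2, -3): (-2/13, -29/13) → (4/13, 87/13); (32/13, -43/13) → (-64/13, 129/13); (-55/13, -37/13) → (110/13, 111/13); (1/13, -70/13) → (-2/13, 210/13); (81/13, 76/13) → (-162/13, -228/13)
T4 shear: x ← x − 1/2·y: (4/13, 87/13) → (-79/26, 87/13); (-64/13, 129/13) → (-257/26, 129/13); (110/13, 111/13) → (109/26, 111/13); (-2/13, 210/13) → (-107/13, 210/13); (-162/13, -228/13) → (-48/13, -228/13)
T5 scale by (-3, -1): (-79/26, 87/13) → (237/26, -87/13); (-257/26, 129/13) → (771/26, -129/13); (109/26, 111/13) → (-327/26, -111/13); (-107/13, 210/13) → (321/13, -210/13); (-48/13, -228/13) → (144/13, 228/13)
T6 translate by (6, -2): (237/26, -87/13) → (393/26, -113/13); (771/26, -129/13) → (927/26, -155/13); (-327/26, -111/13) → (-171/26, -137/13); (321/13, -210/13) → (399/13, -236/13); (144/13, 228/13) → (222/13, 202/13)

image vertices: (393/26, -113/13), (927/26, -155/13), (-171/26, -137/13), (399/13, -236/13), (222/13, 202/13)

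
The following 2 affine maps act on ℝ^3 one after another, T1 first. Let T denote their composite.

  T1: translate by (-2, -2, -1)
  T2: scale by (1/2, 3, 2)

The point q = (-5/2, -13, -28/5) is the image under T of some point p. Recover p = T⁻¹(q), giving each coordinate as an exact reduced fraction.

T1 = [1 0 0 -2; 0 1 0 -2; 0 0 1 -1; 0 0 0 1]
T2·T1 = [1/2 0 0 -1; 0 3 0 -6; 0 0 2 -2; 0 0 0 1]
det M = 3; M⁻¹ = [2 0 0 2; 0 1/3 0 2; 0 0 1/2 1; 0 0 0 1]
M⁻¹ · (-5/2, -13, -28/5)ᵀ = (-3, -7/3, -9/5)ᵀ

p = (-3, -7/3, -9/5)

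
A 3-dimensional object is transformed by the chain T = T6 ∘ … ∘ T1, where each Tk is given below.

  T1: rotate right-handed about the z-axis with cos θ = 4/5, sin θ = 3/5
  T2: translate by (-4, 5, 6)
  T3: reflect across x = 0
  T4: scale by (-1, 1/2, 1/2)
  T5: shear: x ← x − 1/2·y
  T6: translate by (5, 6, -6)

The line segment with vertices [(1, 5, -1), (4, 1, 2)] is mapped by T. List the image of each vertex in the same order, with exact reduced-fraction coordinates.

image vertices: (-18/5, 54/5, -7/2), (31/20, 101/10, -2)

T1 rotate right-handed about the z-axis with cos θ = 4/5, sin θ = 3/5: (1, 5, -1) → (-11/5, 23/5, -1); (4, 1, 2) → (13/5, 16/5, 2)
T2 translate by (-4, 5, 6): (-11/5, 23/5, -1) → (-31/5, 48/5, 5); (13/5, 16/5, 2) → (-7/5, 41/5, 8)
T3 reflect across x = 0: (-31/5, 48/5, 5) → (31/5, 48/5, 5); (-7/5, 41/5, 8) → (7/5, 41/5, 8)
T4 scale by (-1, 1/2, 1/2): (31/5, 48/5, 5) → (-31/5, 24/5, 5/2); (7/5, 41/5, 8) → (-7/5, 41/10, 4)
T5 shear: x ← x − 1/2·y: (-31/5, 24/5, 5/2) → (-43/5, 24/5, 5/2); (-7/5, 41/10, 4) → (-69/20, 41/10, 4)
T6 translate by (5, 6, -6): (-43/5, 24/5, 5/2) → (-18/5, 54/5, -7/2); (-69/20, 41/10, 4) → (31/20, 101/10, -2)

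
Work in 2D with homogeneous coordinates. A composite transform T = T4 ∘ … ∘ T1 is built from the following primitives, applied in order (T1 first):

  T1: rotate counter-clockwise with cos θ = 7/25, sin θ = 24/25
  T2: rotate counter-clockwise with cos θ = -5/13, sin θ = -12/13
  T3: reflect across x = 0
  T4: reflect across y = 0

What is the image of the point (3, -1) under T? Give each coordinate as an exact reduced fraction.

T1 rotate counter-clockwise with cos θ = 7/25, sin θ = 24/25: (3, -1) → (9/5, 13/5)
T2 rotate counter-clockwise with cos θ = -5/13, sin θ = -12/13: (9/5, 13/5) → (111/65, -173/65)
T3 reflect across x = 0: (111/65, -173/65) → (-111/65, -173/65)
T4 reflect across y = 0: (-111/65, -173/65) → (-111/65, 173/65)

T(p) = (-111/65, 173/65)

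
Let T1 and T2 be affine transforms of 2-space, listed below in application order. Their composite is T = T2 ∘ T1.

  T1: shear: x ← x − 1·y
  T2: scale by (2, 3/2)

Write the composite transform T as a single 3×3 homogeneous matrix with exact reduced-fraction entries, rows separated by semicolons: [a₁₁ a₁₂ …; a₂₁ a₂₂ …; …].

T1 = [1 -1 0; 0 1 0; 0 0 1]
T2·T1 = [2 -2 0; 0 3/2 0; 0 0 1]

T = [2 -2 0; 0 3/2 0; 0 0 1]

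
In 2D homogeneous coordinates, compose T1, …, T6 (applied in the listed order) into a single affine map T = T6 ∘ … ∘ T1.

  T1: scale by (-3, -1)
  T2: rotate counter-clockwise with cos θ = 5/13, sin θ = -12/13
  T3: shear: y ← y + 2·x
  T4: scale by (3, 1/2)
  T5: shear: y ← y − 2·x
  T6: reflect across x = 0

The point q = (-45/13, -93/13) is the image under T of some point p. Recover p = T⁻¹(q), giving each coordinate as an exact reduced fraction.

p = (-1, 0)

T1 = [-3 0 0; 0 -1 0; 0 0 1]
T2·T1 = [-15/13 -12/13 0; 36/13 -5/13 0; 0 0 1]
T3·…·T1 = [-15/13 -12/13 0; 6/13 -29/13 0; 0 0 1]
T4·…·T1 = [-45/13 -36/13 0; 3/13 -29/26 0; 0 0 1]
T5·…·T1 = [-45/13 -36/13 0; 93/13 115/26 0; 0 0 1]
T6·…·T1 = [45/13 36/13 0; 93/13 115/26 0; 0 0 1]
det M = -9/2; M⁻¹ = [-115/117 8/13 0; 62/39 -10/13 0; 0 0 1]
M⁻¹ · (-45/13, -93/13)ᵀ = (-1, 0)ᵀ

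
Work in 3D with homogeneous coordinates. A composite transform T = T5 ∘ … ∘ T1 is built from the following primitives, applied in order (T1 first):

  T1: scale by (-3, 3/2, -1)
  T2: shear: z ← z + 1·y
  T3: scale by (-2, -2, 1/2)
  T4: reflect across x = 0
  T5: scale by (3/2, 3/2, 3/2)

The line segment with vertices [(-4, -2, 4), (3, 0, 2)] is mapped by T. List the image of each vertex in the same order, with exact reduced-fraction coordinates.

image vertices: (36, 9, -21/4), (-27, 0, -3/2)

T1 scale by (-3, 3/2, -1): (-4, -2, 4) → (12, -3, -4); (3, 0, 2) → (-9, 0, -2)
T2 shear: z ← z + 1·y: (12, -3, -4) → (12, -3, -7); (-9, 0, -2) → (-9, 0, -2)
T3 scale by (-2, -2, 1/2): (12, -3, -7) → (-24, 6, -7/2); (-9, 0, -2) → (18, 0, -1)
T4 reflect across x = 0: (-24, 6, -7/2) → (24, 6, -7/2); (18, 0, -1) → (-18, 0, -1)
T5 scale by (3/2, 3/2, 3/2): (24, 6, -7/2) → (36, 9, -21/4); (-18, 0, -1) → (-27, 0, -3/2)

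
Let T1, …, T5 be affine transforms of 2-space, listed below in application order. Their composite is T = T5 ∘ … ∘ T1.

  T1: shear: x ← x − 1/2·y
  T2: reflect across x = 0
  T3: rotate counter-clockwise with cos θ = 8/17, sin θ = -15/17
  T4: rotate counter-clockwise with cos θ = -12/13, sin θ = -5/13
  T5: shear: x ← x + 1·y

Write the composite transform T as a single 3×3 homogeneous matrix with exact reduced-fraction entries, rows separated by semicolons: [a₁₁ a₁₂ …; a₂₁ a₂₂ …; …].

T = [31/221 -653/442 0; -140/221 -101/221 0; 0 0 1]

T1 = [1 -1/2 0; 0 1 0; 0 0 1]
T2·T1 = [-1 1/2 0; 0 1 0; 0 0 1]
T3·…·T1 = [-8/17 19/17 0; 15/17 1/34 0; 0 0 1]
T4·…·T1 = [171/221 -451/442 0; -140/221 -101/221 0; 0 0 1]
T5·…·T1 = [31/221 -653/442 0; -140/221 -101/221 0; 0 0 1]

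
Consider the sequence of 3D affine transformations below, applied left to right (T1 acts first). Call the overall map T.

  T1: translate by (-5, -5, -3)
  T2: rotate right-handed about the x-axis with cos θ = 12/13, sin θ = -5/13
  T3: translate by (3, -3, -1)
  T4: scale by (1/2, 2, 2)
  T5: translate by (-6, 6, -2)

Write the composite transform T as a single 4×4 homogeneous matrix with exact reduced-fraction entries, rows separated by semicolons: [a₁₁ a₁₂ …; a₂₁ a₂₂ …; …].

T = [1/2 0 0 -7; 0 24/13 10/13 -150/13; 0 -10/13 24/13 -74/13; 0 0 0 1]

T1 = [1 0 0 -5; 0 1 0 -5; 0 0 1 -3; 0 0 0 1]
T2·T1 = [1 0 0 -5; 0 12/13 5/13 -75/13; 0 -5/13 12/13 -11/13; 0 0 0 1]
T3·…·T1 = [1 0 0 -2; 0 12/13 5/13 -114/13; 0 -5/13 12/13 -24/13; 0 0 0 1]
T4·…·T1 = [1/2 0 0 -1; 0 24/13 10/13 -228/13; 0 -10/13 24/13 -48/13; 0 0 0 1]
T5·…·T1 = [1/2 0 0 -7; 0 24/13 10/13 -150/13; 0 -10/13 24/13 -74/13; 0 0 0 1]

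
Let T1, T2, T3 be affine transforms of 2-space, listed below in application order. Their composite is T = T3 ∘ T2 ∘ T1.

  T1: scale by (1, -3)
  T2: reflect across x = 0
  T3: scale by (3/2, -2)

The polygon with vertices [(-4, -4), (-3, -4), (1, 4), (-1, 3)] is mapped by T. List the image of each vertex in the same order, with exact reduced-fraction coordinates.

T1 scale by (1, -3): (-4, -4) → (-4, 12); (-3, -4) → (-3, 12); (1, 4) → (1, -12); (-1, 3) → (-1, -9)
T2 reflect across x = 0: (-4, 12) → (4, 12); (-3, 12) → (3, 12); (1, -12) → (-1, -12); (-1, -9) → (1, -9)
T3 scale by (3/2, -2): (4, 12) → (6, -24); (3, 12) → (9/2, -24); (-1, -12) → (-3/2, 24); (1, -9) → (3/2, 18)

image vertices: (6, -24), (9/2, -24), (-3/2, 24), (3/2, 18)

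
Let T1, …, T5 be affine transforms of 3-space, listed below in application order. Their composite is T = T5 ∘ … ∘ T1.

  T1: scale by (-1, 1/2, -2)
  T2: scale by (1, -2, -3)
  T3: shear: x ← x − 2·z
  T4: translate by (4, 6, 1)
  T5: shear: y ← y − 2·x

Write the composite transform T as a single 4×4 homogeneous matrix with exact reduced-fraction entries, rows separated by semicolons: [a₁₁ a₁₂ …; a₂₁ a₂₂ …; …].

T1 = [-1 0 0 0; 0 1/2 0 0; 0 0 -2 0; 0 0 0 1]
T2·T1 = [-1 0 0 0; 0 -1 0 0; 0 0 6 0; 0 0 0 1]
T3·…·T1 = [-1 0 -12 0; 0 -1 0 0; 0 0 6 0; 0 0 0 1]
T4·…·T1 = [-1 0 -12 4; 0 -1 0 6; 0 0 6 1; 0 0 0 1]
T5·…·T1 = [-1 0 -12 4; 2 -1 24 -2; 0 0 6 1; 0 0 0 1]

T = [-1 0 -12 4; 2 -1 24 -2; 0 0 6 1; 0 0 0 1]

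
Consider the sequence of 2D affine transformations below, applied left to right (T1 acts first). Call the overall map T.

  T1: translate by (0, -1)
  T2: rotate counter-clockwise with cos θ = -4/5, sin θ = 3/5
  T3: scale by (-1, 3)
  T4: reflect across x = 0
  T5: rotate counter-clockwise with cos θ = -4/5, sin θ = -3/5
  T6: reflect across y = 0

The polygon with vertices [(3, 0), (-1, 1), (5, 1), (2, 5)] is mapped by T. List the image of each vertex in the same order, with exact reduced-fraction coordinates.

image vertices: (153/25, 129/25), (-43/25, -24/25), (43/5, 24/5), (-2/5, -36/5)

T1 translate by (0, -1): (3, 0) → (3, -1); (-1, 1) → (-1, 0); (5, 1) → (5, 0); (2, 5) → (2, 4)
T2 rotate counter-clockwise with cos θ = -4/5, sin θ = 3/5: (3, -1) → (-9/5, 13/5); (-1, 0) → (4/5, -3/5); (5, 0) → (-4, 3); (2, 4) → (-4, -2)
T3 scale by (-1, 3): (-9/5, 13/5) → (9/5, 39/5); (4/5, -3/5) → (-4/5, -9/5); (-4, 3) → (4, 9); (-4, -2) → (4, -6)
T4 reflect across x = 0: (9/5, 39/5) → (-9/5, 39/5); (-4/5, -9/5) → (4/5, -9/5); (4, 9) → (-4, 9); (4, -6) → (-4, -6)
T5 rotate counter-clockwise with cos θ = -4/5, sin θ = -3/5: (-9/5, 39/5) → (153/25, -129/25); (4/5, -9/5) → (-43/25, 24/25); (-4, 9) → (43/5, -24/5); (-4, -6) → (-2/5, 36/5)
T6 reflect across y = 0: (153/25, -129/25) → (153/25, 129/25); (-43/25, 24/25) → (-43/25, -24/25); (43/5, -24/5) → (43/5, 24/5); (-2/5, 36/5) → (-2/5, -36/5)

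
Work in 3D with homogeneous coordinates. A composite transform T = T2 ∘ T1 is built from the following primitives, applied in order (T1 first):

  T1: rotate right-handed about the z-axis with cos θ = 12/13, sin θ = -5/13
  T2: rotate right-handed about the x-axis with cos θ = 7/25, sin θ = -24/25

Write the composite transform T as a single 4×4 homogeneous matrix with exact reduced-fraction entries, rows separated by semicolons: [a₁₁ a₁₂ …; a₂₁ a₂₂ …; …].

T = [12/13 5/13 0 0; -7/65 84/325 24/25 0; 24/65 -288/325 7/25 0; 0 0 0 1]

T1 = [12/13 5/13 0 0; -5/13 12/13 0 0; 0 0 1 0; 0 0 0 1]
T2·T1 = [12/13 5/13 0 0; -7/65 84/325 24/25 0; 24/65 -288/325 7/25 0; 0 0 0 1]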